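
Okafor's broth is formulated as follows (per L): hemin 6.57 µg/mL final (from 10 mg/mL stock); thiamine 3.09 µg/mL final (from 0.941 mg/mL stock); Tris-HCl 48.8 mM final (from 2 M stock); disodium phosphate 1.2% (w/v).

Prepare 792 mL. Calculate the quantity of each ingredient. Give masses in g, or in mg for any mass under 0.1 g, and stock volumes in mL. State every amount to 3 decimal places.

Target volume = 792 mL = 0.792 L.
hemin: C1V1 = C2V2 → 6.57 µg/mL × 792 mL ÷ 10000 µg/mL = 0.520 mL
thiamine: dilute stock: 3.09 µg/mL × 792 mL ÷ 941 µg/mL = 2.601 mL
Tris-HCl: dilute stock: 48.8 mM × 792 mL ÷ 2000 mM = 19.325 mL
disodium phosphate: 1.2% w/v = 12 g/L → 12 × 0.792 L = 9.504 g

hemin 0.520 mL; thiamine 2.601 mL; Tris-HCl 19.325 mL; disodium phosphate 9.504 g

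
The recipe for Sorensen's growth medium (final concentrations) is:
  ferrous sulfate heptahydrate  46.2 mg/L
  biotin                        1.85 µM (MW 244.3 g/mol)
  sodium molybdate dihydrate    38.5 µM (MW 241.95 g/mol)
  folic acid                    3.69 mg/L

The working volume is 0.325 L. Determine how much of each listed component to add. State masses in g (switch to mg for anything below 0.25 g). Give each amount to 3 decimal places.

Working volume: 0.325 L.
ferrous sulfate heptahydrate: 46.2 mg/L × 0.325 L = 15.015 mg
biotin: 1.85 µmol/L × 244.3 g/mol × 0.325 L ÷ 1000 = 0.147 mg
sodium molybdate dihydrate: 38.5 µmol/L × 241.95 g/mol × 0.325 L ÷ 1000 = 3.027 mg
folic acid: 3.69 mg/L × 0.325 L = 1.199 mg

ferrous sulfate heptahydrate 15.015 mg; biotin 0.147 mg; sodium molybdate dihydrate 3.027 mg; folic acid 1.199 mg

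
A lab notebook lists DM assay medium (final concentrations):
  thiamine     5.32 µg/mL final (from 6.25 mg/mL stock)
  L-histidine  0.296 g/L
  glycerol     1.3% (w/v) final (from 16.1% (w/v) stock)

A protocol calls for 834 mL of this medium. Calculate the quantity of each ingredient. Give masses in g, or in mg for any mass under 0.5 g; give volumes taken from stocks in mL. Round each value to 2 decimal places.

Target volume = 834 mL = 0.834 L.
thiamine: dilute stock: 5.32 µg/mL × 834 mL ÷ 6250 µg/mL = 0.71 mL
L-histidine: 0.296 g/L × 0.834 L = 0.246864 g = 246.86 mg
glycerol: C1V1 = C2V2 → 1.3% ÷ 16.1% × 834 mL = 67.34 mL

thiamine 0.71 mL; L-histidine 246.86 mg; glycerol 67.34 mL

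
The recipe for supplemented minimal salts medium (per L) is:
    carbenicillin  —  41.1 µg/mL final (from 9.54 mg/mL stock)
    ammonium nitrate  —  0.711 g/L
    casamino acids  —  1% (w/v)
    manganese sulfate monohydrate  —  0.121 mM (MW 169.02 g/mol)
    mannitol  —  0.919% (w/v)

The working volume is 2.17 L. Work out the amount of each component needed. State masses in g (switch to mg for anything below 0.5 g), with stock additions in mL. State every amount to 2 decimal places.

Scale factor relative to 1 L: 2.17.
carbenicillin: V = C2·V2/C1 = 41.1 µg/mL × 2170 mL ÷ 9540 µg/mL = 9.35 mL
ammonium nitrate: 0.711 g/L × 2.17 L = 1.54 g
casamino acids: 1% w/v = 10 g/L → 10 × 2.17 L = 21.70 g
manganese sulfate monohydrate: 0.121 mmol/L × 169.02 mg/mmol × 2.17 L = 44.38 mg
mannitol: 0.919 g per 100 mL × 2170 mL ÷ 100 = 19.94 g

carbenicillin 9.35 mL; ammonium nitrate 1.54 g; casamino acids 21.70 g; manganese sulfate monohydrate 44.38 mg; mannitol 19.94 g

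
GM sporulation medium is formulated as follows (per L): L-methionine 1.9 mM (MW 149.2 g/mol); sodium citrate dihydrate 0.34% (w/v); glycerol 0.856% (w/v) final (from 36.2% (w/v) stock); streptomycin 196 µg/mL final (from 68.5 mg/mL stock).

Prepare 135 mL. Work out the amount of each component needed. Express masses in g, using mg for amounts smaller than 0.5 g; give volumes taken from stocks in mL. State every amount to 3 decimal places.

Target volume = 135 mL = 0.135 L.
L-methionine: 1.9 mmol/L × 149.2 mg/mmol × 0.135 L = 38.270 mg
sodium citrate dihydrate: 0.34 g per 100 mL × 135 mL ÷ 100 = 0.459 g = 459.000 mg
glycerol: V = C2·V2/C1 = 0.856% ÷ 36.2% × 135 mL = 3.192 mL
streptomycin: dilute stock: 196 µg/mL × 135 mL ÷ 68500 µg/mL = 0.386 mL

L-methionine 38.270 mg; sodium citrate dihydrate 459.000 mg; glycerol 3.192 mL; streptomycin 0.386 mL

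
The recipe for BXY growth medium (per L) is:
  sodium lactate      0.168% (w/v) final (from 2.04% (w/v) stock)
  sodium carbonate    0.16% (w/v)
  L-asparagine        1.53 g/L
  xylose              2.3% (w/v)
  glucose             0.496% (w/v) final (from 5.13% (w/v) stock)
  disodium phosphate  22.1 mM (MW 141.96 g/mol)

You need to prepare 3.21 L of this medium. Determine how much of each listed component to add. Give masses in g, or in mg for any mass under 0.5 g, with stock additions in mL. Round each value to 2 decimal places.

sodium lactate 264.35 mL; sodium carbonate 5.14 g; L-asparagine 4.91 g; xylose 73.83 g; glucose 310.36 mL; disodium phosphate 10.07 g

Scale factor relative to 1 L: 3.21.
sodium lactate: C1V1 = C2V2 → 0.168% ÷ 2.04% × 3210 mL = 264.35 mL
sodium carbonate: 0.16 g per 100 mL × 3210 mL ÷ 100 = 5.14 g
L-asparagine: 1.53 g/L × 3.21 L = 4.91 g
xylose: 2.3% w/v = 23 g/L → 23 × 3.21 L = 73.83 g
glucose: V = C2·V2/C1 = 0.496% ÷ 5.13% × 3210 mL = 310.36 mL
disodium phosphate: 22.1 mmol/L × 141.96 g/mol × 3.21 L ÷ 1000 = 10.07 g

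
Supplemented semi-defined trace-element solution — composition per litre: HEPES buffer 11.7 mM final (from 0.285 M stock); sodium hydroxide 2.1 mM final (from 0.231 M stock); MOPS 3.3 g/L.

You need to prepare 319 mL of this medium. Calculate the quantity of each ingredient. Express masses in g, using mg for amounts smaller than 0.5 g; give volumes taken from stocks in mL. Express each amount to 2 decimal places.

HEPES buffer 13.10 mL; sodium hydroxide 2.90 mL; MOPS 1.05 g

Scale factor relative to 1 L: 0.319.
HEPES buffer: C1V1 = C2V2 → 11.7 mM × 319 mL ÷ 285 mM = 13.10 mL
sodium hydroxide: V = C2·V2/C1 = 2.1 mM × 319 mL ÷ 231 mM = 2.90 mL
MOPS: 3.3 g/L × 0.319 L = 1.05 g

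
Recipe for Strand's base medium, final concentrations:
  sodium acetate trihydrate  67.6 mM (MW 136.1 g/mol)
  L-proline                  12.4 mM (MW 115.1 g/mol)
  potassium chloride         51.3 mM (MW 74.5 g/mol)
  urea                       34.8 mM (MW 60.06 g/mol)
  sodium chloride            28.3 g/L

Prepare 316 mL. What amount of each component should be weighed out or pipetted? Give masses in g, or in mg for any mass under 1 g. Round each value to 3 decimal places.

Scale factor relative to 1 L: 0.316.
sodium acetate trihydrate: 67.6 mmol/L × 136.1 g/mol × 0.316 L ÷ 1000 = 2.907 g
L-proline: 12.4 mmol/L × 115.1 mg/mmol × 0.316 L = 451.008 mg
potassium chloride: 51.3 mmol/L × 74.5 g/mol × 0.316 L ÷ 1000 = 1.208 g
urea: 34.8 mmol/L × 60.06 mg/mmol × 0.316 L = 660.468 mg
sodium chloride: 28.3 g/L × 0.316 L = 8.943 g

sodium acetate trihydrate 2.907 g; L-proline 451.008 mg; potassium chloride 1.208 g; urea 660.468 mg; sodium chloride 8.943 g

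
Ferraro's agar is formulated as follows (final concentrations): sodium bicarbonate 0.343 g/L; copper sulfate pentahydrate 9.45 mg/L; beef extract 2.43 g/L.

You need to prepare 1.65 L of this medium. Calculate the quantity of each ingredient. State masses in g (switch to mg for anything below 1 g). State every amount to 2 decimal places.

Scale factor relative to 1 L: 1.65.
sodium bicarbonate: 0.343 g/L × 1.65 L = 0.56595 g = 565.95 mg
copper sulfate pentahydrate: 9.45 mg/L × 1.65 L = 15.59 mg
beef extract: 2.43 g/L × 1.65 L = 4.01 g

sodium bicarbonate 565.95 mg; copper sulfate pentahydrate 15.59 mg; beef extract 4.01 g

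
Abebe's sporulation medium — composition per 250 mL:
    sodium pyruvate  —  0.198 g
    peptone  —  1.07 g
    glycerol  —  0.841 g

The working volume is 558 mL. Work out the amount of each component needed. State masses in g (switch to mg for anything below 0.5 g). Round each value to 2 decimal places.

sodium pyruvate 441.94 mg; peptone 2.39 g; glycerol 1.88 g

Scale factor = 558 mL / 250 mL = 2.232.
sodium pyruvate: 0.198 g × (558 mL / 250 mL) = 0.441936 g = 441.94 mg
peptone: 1.07 g × (558 mL / 250 mL) = 2.39 g
glycerol: 0.841 g × (558 mL / 250 mL) = 1.88 g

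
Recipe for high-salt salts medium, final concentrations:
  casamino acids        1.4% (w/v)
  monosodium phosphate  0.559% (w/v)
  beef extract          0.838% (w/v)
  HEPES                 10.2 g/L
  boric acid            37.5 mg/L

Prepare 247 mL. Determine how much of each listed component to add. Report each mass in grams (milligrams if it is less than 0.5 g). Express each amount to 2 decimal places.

casamino acids 3.46 g; monosodium phosphate 1.38 g; beef extract 2.07 g; HEPES 2.52 g; boric acid 9.26 mg

Scale factor relative to 1 L: 0.247.
casamino acids: 1.4% w/v = 14 g/L → 14 × 0.247 L = 3.46 g
monosodium phosphate: 0.559% w/v = 5.59 g/L → 5.59 × 0.247 L = 1.38 g
beef extract: 0.838% w/v = 8.38 g/L → 8.38 × 0.247 L = 2.07 g
HEPES: 10.2 g/L × 0.247 L = 2.52 g
boric acid: 37.5 mg/L × 0.247 L = 9.26 mg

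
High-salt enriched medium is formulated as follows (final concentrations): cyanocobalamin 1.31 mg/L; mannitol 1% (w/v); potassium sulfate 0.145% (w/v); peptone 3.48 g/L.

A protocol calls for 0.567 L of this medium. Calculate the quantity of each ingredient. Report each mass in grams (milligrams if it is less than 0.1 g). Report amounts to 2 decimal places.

Scale factor relative to 1 L: 0.567.
cyanocobalamin: 1.31 mg/L × 0.567 L = 0.74 mg
mannitol: 1% w/v = 10 g/L → 10 × 0.567 L = 5.67 g
potassium sulfate: 0.145 g per 100 mL × 567 mL ÷ 100 = 0.82 g
peptone: 3.48 g/L × 0.567 L = 1.97 g

cyanocobalamin 0.74 mg; mannitol 5.67 g; potassium sulfate 0.82 g; peptone 1.97 g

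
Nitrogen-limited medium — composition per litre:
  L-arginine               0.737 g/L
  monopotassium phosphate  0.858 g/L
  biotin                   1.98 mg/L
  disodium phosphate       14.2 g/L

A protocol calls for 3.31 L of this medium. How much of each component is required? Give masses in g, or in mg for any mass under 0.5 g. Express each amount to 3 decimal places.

L-arginine 2.439 g; monopotassium phosphate 2.840 g; biotin 6.554 mg; disodium phosphate 47.002 g

Scale factor relative to 1 L: 3.31.
L-arginine: 0.737 g/L × 3.31 L = 2.439 g
monopotassium phosphate: 0.858 g/L × 3.31 L = 2.840 g
biotin: 1.98 mg/L × 3.31 L = 6.554 mg
disodium phosphate: 14.2 g/L × 3.31 L = 47.002 g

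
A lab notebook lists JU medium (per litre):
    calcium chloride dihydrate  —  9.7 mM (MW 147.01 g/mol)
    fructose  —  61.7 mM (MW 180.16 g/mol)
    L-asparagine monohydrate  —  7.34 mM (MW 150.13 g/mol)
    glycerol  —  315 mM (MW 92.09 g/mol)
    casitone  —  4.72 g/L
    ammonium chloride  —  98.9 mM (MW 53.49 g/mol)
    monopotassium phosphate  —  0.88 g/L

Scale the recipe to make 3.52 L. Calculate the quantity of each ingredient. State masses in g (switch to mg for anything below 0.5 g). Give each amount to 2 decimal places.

calcium chloride dihydrate 5.02 g; fructose 39.13 g; L-asparagine monohydrate 3.88 g; glycerol 102.11 g; casitone 16.61 g; ammonium chloride 18.62 g; monopotassium phosphate 3.10 g

Working volume: 3.52 L.
calcium chloride dihydrate: 9.7 mmol/L × 147.01 g/mol × 3.52 L ÷ 1000 = 5.02 g
fructose: 61.7 mmol/L × 180.16 g/mol × 3.52 L ÷ 1000 = 39.13 g
L-asparagine monohydrate: 7.34 mmol/L × 150.13 g/mol × 3.52 L ÷ 1000 = 3.88 g
glycerol: 315 mmol/L × 92.09 g/mol × 3.52 L ÷ 1000 = 102.11 g
casitone: 4.72 g/L × 3.52 L = 16.61 g
ammonium chloride: 98.9 mmol/L × 53.49 g/mol × 3.52 L ÷ 1000 = 18.62 g
monopotassium phosphate: 0.88 g/L × 3.52 L = 3.10 g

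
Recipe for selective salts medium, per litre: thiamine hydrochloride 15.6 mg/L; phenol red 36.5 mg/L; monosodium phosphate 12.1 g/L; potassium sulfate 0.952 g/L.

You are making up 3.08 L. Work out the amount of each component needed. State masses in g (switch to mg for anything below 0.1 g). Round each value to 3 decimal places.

thiamine hydrochloride 48.048 mg; phenol red 0.112 g; monosodium phosphate 37.268 g; potassium sulfate 2.932 g

Scale factor relative to 1 L: 3.08.
thiamine hydrochloride: 15.6 mg/L × 3.08 L = 48.048 mg
phenol red: 36.5 mg/L × 3.08 L = 112.42 mg = 0.112 g
monosodium phosphate: 12.1 g/L × 3.08 L = 37.268 g
potassium sulfate: 0.952 g/L × 3.08 L = 2.932 g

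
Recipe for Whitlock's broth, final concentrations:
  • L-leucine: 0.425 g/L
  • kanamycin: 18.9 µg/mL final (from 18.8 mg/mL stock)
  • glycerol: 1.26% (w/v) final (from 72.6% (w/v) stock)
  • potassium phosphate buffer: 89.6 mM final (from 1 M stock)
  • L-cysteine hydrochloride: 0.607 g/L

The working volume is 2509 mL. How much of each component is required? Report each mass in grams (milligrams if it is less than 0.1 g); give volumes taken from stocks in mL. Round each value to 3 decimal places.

Working volume: 2509 mL = 2.509 L.
L-leucine: 0.425 g/L × 2.509 L = 1.066 g
kanamycin: V = C2·V2/C1 = 18.9 µg/mL × 2509 mL ÷ 18800 µg/mL = 2.522 mL
glycerol: C1V1 = C2V2 → 1.26% ÷ 72.6% × 2509 mL = 43.545 mL
potassium phosphate buffer: dilute stock: 89.6 mM × 2509 mL ÷ 1000 mM = 224.806 mL
L-cysteine hydrochloride: 0.607 g/L × 2.509 L = 1.523 g

L-leucine 1.066 g; kanamycin 2.522 mL; glycerol 43.545 mL; potassium phosphate buffer 224.806 mL; L-cysteine hydrochloride 1.523 g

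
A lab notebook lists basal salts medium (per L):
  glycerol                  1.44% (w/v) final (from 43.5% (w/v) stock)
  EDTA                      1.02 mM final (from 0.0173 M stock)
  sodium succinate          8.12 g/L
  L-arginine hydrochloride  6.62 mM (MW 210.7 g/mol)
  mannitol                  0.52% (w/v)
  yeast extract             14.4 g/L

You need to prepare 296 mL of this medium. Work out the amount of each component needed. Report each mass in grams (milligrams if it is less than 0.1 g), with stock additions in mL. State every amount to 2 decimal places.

glycerol 9.80 mL; EDTA 17.45 mL; sodium succinate 2.40 g; L-arginine hydrochloride 0.41 g; mannitol 1.54 g; yeast extract 4.26 g

Scale factor relative to 1 L: 0.296.
glycerol: dilute stock: 1.44% ÷ 43.5% × 296 mL = 9.80 mL
EDTA: C1V1 = C2V2 → 1.02 mM × 296 mL ÷ 17.3 mM = 17.45 mL
sodium succinate: 8.12 g/L × 0.296 L = 2.40 g
L-arginine hydrochloride: 6.62 mmol/L × 210.7 g/mol × 0.296 L ÷ 1000 = 0.41 g
mannitol: 0.52% w/v = 5.2 g/L → 5.2 × 0.296 L = 1.54 g
yeast extract: 14.4 g/L × 0.296 L = 4.26 g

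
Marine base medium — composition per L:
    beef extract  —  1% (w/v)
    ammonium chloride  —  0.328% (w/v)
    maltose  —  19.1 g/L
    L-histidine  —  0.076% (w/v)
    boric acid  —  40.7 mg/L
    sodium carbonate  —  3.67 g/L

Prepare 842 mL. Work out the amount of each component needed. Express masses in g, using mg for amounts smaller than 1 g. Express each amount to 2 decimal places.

Scale factor relative to 1 L: 0.842.
beef extract: 1% w/v = 10 g/L → 10 × 0.842 L = 8.42 g
ammonium chloride: 0.328% w/v = 3.28 g/L → 3.28 × 0.842 L = 2.76 g
maltose: 19.1 g/L × 0.842 L = 16.08 g
L-histidine: 0.076% w/v = 0.76 g/L → 0.76 × 0.842 L = 0.63992 g = 639.92 mg
boric acid: 40.7 mg/L × 0.842 L = 34.27 mg
sodium carbonate: 3.67 g/L × 0.842 L = 3.09 g

beef extract 8.42 g; ammonium chloride 2.76 g; maltose 16.08 g; L-histidine 639.92 mg; boric acid 34.27 mg; sodium carbonate 3.09 g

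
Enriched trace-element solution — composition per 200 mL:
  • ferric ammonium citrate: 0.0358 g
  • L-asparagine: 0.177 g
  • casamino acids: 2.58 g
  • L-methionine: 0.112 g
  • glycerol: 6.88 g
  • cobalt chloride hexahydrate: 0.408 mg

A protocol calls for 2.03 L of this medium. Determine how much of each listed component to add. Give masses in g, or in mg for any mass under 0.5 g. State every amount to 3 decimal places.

Ratio of target to recipe volume: 2030 / 200 = 10.15.
ferric ammonium citrate: 0.0358 g × (2030 mL / 200 mL) = 0.36337 g = 363.370 mg
L-asparagine: 0.177 g × (2030 mL / 200 mL) = 1.797 g
casamino acids: 2.58 g × (2030 mL / 200 mL) = 26.187 g
L-methionine: 0.112 g × (2030 mL / 200 mL) = 1.137 g
glycerol: 6.88 g × (2030 mL / 200 mL) = 69.832 g
cobalt chloride hexahydrate: 0.408 mg × (2030 mL / 200 mL) = 4.141 mg

ferric ammonium citrate 363.370 mg; L-asparagine 1.797 g; casamino acids 26.187 g; L-methionine 1.137 g; glycerol 69.832 g; cobalt chloride hexahydrate 4.141 mg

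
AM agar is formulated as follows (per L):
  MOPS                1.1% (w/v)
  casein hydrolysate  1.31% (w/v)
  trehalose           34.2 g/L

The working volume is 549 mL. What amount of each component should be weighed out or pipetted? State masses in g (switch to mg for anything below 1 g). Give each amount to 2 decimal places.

Target volume = 549 mL = 0.549 L.
MOPS: 1.1% w/v = 11 g/L → 11 × 0.549 L = 6.04 g
casein hydrolysate: 1.31% w/v = 13.1 g/L → 13.1 × 0.549 L = 7.19 g
trehalose: 34.2 g/L × 0.549 L = 18.78 g

MOPS 6.04 g; casein hydrolysate 7.19 g; trehalose 18.78 g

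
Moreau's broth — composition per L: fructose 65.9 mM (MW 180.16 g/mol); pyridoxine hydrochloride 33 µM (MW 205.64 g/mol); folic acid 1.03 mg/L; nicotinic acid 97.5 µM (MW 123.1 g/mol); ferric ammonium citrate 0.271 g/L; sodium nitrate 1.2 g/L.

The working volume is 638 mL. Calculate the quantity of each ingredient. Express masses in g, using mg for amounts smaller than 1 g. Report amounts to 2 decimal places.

fructose 7.57 g; pyridoxine hydrochloride 4.33 mg; folic acid 0.66 mg; nicotinic acid 7.66 mg; ferric ammonium citrate 172.90 mg; sodium nitrate 765.60 mg

Working volume: 638 mL = 0.638 L.
fructose: 65.9 mmol/L × 180.16 g/mol × 0.638 L ÷ 1000 = 7.57 g
pyridoxine hydrochloride: 33 µmol/L × 205.64 g/mol × 0.638 L ÷ 1000 = 4.33 mg
folic acid: 1.03 mg/L × 0.638 L = 0.66 mg
nicotinic acid: 97.5 µmol/L × 123.1 g/mol × 0.638 L ÷ 1000 = 7.66 mg
ferric ammonium citrate: 0.271 g/L × 0.638 L = 0.172898 g = 172.90 mg
sodium nitrate: 1.2 g/L × 0.638 L = 0.7656 g = 765.60 mg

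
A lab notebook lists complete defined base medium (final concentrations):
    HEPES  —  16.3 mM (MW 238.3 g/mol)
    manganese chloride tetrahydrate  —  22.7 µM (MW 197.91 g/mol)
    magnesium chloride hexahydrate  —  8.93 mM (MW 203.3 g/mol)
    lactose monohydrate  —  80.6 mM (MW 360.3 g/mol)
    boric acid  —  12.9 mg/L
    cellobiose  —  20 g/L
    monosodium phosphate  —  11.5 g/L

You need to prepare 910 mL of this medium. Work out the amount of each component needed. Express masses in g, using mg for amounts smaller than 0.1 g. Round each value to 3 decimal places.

Working volume: 910 mL = 0.91 L.
HEPES: 16.3 mmol/L × 238.3 g/mol × 0.91 L ÷ 1000 = 3.535 g
manganese chloride tetrahydrate: 22.7 µmol/L × 197.91 g/mol × 0.91 L ÷ 1000 = 4.088 mg
magnesium chloride hexahydrate: 8.93 mmol/L × 203.3 g/mol × 0.91 L ÷ 1000 = 1.652 g
lactose monohydrate: 80.6 mmol/L × 360.3 g/mol × 0.91 L ÷ 1000 = 26.427 g
boric acid: 12.9 mg/L × 0.91 L = 11.739 mg
cellobiose: 20 g/L × 0.91 L = 18.200 g
monosodium phosphate: 11.5 g/L × 0.91 L = 10.465 g

HEPES 3.535 g; manganese chloride tetrahydrate 4.088 mg; magnesium chloride hexahydrate 1.652 g; lactose monohydrate 26.427 g; boric acid 11.739 mg; cellobiose 18.200 g; monosodium phosphate 10.465 g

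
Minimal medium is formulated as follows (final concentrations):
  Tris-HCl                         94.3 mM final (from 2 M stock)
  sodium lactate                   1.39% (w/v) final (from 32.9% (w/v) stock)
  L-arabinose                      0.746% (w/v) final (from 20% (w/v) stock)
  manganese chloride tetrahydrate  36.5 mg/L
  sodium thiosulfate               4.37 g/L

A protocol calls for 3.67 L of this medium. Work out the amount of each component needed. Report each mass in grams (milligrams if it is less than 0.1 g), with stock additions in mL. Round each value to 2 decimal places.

Scale factor relative to 1 L: 3.67.
Tris-HCl: C1V1 = C2V2 → 94.3 mM × 3670 mL ÷ 2000 mM = 173.04 mL
sodium lactate: dilute stock: 1.39% ÷ 32.9% × 3670 mL = 155.05 mL
L-arabinose: dilute stock: 0.746% ÷ 20% × 3670 mL = 136.89 mL
manganese chloride tetrahydrate: 36.5 mg/L × 3.67 L = 133.955 mg = 0.13 g
sodium thiosulfate: 4.37 g/L × 3.67 L = 16.04 g

Tris-HCl 173.04 mL; sodium lactate 155.05 mL; L-arabinose 136.89 mL; manganese chloride tetrahydrate 0.13 g; sodium thiosulfate 16.04 g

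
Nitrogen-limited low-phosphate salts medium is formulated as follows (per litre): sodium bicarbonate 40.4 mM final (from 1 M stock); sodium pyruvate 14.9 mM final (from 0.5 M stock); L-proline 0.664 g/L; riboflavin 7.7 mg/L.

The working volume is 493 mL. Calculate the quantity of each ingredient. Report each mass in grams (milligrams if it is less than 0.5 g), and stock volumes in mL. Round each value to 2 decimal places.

Scale factor relative to 1 L: 0.493.
sodium bicarbonate: dilute stock: 40.4 mM × 493 mL ÷ 1000 mM = 19.92 mL
sodium pyruvate: V = C2·V2/C1 = 14.9 mM × 493 mL ÷ 500 mM = 14.69 mL
L-proline: 0.664 g/L × 0.493 L = 0.327352 g = 327.35 mg
riboflavin: 7.7 mg/L × 0.493 L = 3.80 mg

sodium bicarbonate 19.92 mL; sodium pyruvate 14.69 mL; L-proline 327.35 mg; riboflavin 3.80 mg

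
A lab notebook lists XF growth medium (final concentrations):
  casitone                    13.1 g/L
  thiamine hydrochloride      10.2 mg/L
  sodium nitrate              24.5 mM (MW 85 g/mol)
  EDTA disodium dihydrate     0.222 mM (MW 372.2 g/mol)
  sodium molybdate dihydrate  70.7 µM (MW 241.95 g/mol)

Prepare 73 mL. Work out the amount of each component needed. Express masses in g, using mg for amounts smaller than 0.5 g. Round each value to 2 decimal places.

Scale factor relative to 1 L: 0.073.
casitone: 13.1 g/L × 0.073 L = 0.96 g
thiamine hydrochloride: 10.2 mg/L × 0.073 L = 0.74 mg
sodium nitrate: 24.5 mmol/L × 85 mg/mmol × 0.073 L = 152.02 mg
EDTA disodium dihydrate: 0.222 mmol/L × 372.2 mg/mmol × 0.073 L = 6.03 mg
sodium molybdate dihydrate: 70.7 µmol/L × 241.95 g/mol × 0.073 L ÷ 1000 = 1.25 mg

casitone 0.96 g; thiamine hydrochloride 0.74 mg; sodium nitrate 152.02 mg; EDTA disodium dihydrate 6.03 mg; sodium molybdate dihydrate 1.25 mg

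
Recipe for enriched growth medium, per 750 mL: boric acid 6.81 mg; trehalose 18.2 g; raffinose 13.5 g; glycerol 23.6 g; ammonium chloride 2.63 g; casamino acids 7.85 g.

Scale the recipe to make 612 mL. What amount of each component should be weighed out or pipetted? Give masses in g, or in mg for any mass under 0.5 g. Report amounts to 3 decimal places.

boric acid 5.557 mg; trehalose 14.851 g; raffinose 11.016 g; glycerol 19.258 g; ammonium chloride 2.146 g; casamino acids 6.406 g

Scale factor = 612 mL / 750 mL = 0.816.
boric acid: 6.81 mg × (612 mL / 750 mL) = 5.557 mg
trehalose: 18.2 g × (612 mL / 750 mL) = 14.851 g
raffinose: 13.5 g × (612 mL / 750 mL) = 11.016 g
glycerol: 23.6 g × (612 mL / 750 mL) = 19.258 g
ammonium chloride: 2.63 g × (612 mL / 750 mL) = 2.146 g
casamino acids: 7.85 g × (612 mL / 750 mL) = 6.406 g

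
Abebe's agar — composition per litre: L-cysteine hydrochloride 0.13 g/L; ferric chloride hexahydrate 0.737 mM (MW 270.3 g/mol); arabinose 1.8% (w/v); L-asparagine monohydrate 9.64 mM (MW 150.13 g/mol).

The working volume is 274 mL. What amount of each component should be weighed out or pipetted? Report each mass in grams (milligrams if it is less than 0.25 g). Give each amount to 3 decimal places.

L-cysteine hydrochloride 35.620 mg; ferric chloride hexahydrate 54.584 mg; arabinose 4.932 g; L-asparagine monohydrate 0.397 g

Target volume = 274 mL = 0.274 L.
L-cysteine hydrochloride: 0.13 g/L × 0.274 L = 0.03562 g = 35.620 mg
ferric chloride hexahydrate: 0.737 mmol/L × 270.3 mg/mmol × 0.274 L = 54.584 mg
arabinose: 1.8 g per 100 mL × 274 mL ÷ 100 = 4.932 g
L-asparagine monohydrate: 9.64 mmol/L × 150.13 g/mol × 0.274 L ÷ 1000 = 0.397 g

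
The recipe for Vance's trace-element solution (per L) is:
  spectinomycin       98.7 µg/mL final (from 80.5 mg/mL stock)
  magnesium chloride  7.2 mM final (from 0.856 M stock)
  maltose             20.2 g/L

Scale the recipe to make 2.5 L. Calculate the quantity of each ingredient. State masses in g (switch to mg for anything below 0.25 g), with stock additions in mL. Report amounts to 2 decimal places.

spectinomycin 3.07 mL; magnesium chloride 21.03 mL; maltose 50.50 g

Working volume: 2.5 L.
spectinomycin: C1V1 = C2V2 → 98.7 µg/mL × 2500 mL ÷ 80500 µg/mL = 3.07 mL
magnesium chloride: dilute stock: 7.2 mM × 2500 mL ÷ 856 mM = 21.03 mL
maltose: 20.2 g/L × 2.5 L = 50.50 g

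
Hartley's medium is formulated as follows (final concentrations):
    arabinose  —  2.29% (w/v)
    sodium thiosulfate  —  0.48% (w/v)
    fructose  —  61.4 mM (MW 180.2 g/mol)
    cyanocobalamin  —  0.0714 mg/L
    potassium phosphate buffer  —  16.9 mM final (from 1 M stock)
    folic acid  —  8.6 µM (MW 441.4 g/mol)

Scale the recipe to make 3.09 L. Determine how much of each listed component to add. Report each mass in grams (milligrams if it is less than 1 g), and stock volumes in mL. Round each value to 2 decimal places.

Scale factor relative to 1 L: 3.09.
arabinose: 2.29% w/v = 22.9 g/L → 22.9 × 3.09 L = 70.76 g
sodium thiosulfate: 0.48 g per 100 mL × 3090 mL ÷ 100 = 14.83 g
fructose: 61.4 mmol/L × 180.2 g/mol × 3.09 L ÷ 1000 = 34.19 g
cyanocobalamin: 0.0714 mg/L × 3.09 L = 0.22 mg
potassium phosphate buffer: dilute stock: 16.9 mM × 3090 mL ÷ 1000 mM = 52.22 mL
folic acid: 8.6 µmol/L × 441.4 g/mol × 3.09 L ÷ 1000 = 11.73 mg

arabinose 70.76 g; sodium thiosulfate 14.83 g; fructose 34.19 g; cyanocobalamin 0.22 mg; potassium phosphate buffer 52.22 mL; folic acid 11.73 mg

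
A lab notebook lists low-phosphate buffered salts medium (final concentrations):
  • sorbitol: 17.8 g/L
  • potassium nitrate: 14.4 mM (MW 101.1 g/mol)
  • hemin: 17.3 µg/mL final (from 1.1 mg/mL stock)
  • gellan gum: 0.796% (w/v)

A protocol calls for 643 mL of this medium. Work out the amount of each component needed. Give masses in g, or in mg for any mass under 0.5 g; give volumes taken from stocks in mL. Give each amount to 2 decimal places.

sorbitol 11.45 g; potassium nitrate 0.94 g; hemin 10.11 mL; gellan gum 5.12 g

Scale factor relative to 1 L: 0.643.
sorbitol: 17.8 g/L × 0.643 L = 11.45 g
potassium nitrate: 14.4 mmol/L × 101.1 g/mol × 0.643 L ÷ 1000 = 0.94 g
hemin: C1V1 = C2V2 → 17.3 µg/mL × 643 mL ÷ 1100 µg/mL = 10.11 mL
gellan gum: 0.796 g per 100 mL × 643 mL ÷ 100 = 5.12 g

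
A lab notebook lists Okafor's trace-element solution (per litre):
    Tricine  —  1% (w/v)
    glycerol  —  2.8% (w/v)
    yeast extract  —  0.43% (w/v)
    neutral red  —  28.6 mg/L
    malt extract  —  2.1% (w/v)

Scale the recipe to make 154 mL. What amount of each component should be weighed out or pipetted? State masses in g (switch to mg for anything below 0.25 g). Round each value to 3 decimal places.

Scale factor relative to 1 L: 0.154.
Tricine: 1 g per 100 mL × 154 mL ÷ 100 = 1.540 g
glycerol: 2.8 g per 100 mL × 154 mL ÷ 100 = 4.312 g
yeast extract: 0.43 g per 100 mL × 154 mL ÷ 100 = 0.662 g
neutral red: 28.6 mg/L × 0.154 L = 4.404 mg
malt extract: 2.1 g per 100 mL × 154 mL ÷ 100 = 3.234 g

Tricine 1.540 g; glycerol 4.312 g; yeast extract 0.662 g; neutral red 4.404 mg; malt extract 3.234 g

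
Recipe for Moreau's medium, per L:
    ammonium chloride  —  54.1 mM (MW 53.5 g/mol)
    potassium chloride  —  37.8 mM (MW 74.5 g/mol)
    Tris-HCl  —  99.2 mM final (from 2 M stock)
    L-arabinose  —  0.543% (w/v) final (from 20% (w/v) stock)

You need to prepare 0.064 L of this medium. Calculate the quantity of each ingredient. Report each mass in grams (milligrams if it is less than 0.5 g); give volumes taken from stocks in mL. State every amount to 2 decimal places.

ammonium chloride 185.24 mg; potassium chloride 180.23 mg; Tris-HCl 3.17 mL; L-arabinose 1.74 mL

Working volume: 0.064 L.
ammonium chloride: 54.1 mmol/L × 53.5 mg/mmol × 0.064 L = 185.24 mg
potassium chloride: 37.8 mmol/L × 74.5 mg/mmol × 0.064 L = 180.23 mg
Tris-HCl: C1V1 = C2V2 → 99.2 mM × 64 mL ÷ 2000 mM = 3.17 mL
L-arabinose: dilute stock: 0.543% ÷ 20% × 64 mL = 1.74 mL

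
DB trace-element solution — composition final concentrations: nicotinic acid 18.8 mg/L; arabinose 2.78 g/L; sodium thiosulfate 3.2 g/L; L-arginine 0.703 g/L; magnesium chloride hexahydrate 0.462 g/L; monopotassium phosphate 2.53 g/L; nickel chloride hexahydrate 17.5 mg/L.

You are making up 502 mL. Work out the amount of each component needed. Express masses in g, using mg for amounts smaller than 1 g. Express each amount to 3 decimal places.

nicotinic acid 9.438 mg; arabinose 1.396 g; sodium thiosulfate 1.606 g; L-arginine 352.906 mg; magnesium chloride hexahydrate 231.924 mg; monopotassium phosphate 1.270 g; nickel chloride hexahydrate 8.785 mg

Working volume: 502 mL = 0.502 L.
nicotinic acid: 18.8 mg/L × 0.502 L = 9.438 mg
arabinose: 2.78 g/L × 0.502 L = 1.396 g
sodium thiosulfate: 3.2 g/L × 0.502 L = 1.606 g
L-arginine: 0.703 g/L × 0.502 L = 0.352906 g = 352.906 mg
magnesium chloride hexahydrate: 0.462 g/L × 0.502 L = 0.231924 g = 231.924 mg
monopotassium phosphate: 2.53 g/L × 0.502 L = 1.270 g
nickel chloride hexahydrate: 17.5 mg/L × 0.502 L = 8.785 mg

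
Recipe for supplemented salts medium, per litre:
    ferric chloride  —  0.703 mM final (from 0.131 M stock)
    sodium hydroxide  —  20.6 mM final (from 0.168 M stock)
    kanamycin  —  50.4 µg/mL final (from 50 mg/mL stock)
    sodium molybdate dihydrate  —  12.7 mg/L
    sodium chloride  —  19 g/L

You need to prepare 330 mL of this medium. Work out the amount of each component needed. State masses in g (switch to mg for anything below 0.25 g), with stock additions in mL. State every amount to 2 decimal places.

Scale factor relative to 1 L: 0.33.
ferric chloride: C1V1 = C2V2 → 0.703 mM × 330 mL ÷ 131 mM = 1.77 mL
sodium hydroxide: V = C2·V2/C1 = 20.6 mM × 330 mL ÷ 168 mM = 40.46 mL
kanamycin: V = C2·V2/C1 = 50.4 µg/mL × 330 mL ÷ 50000 µg/mL = 0.33 mL
sodium molybdate dihydrate: 12.7 mg/L × 0.33 L = 4.19 mg
sodium chloride: 19 g/L × 0.33 L = 6.27 g

ferric chloride 1.77 mL; sodium hydroxide 40.46 mL; kanamycin 0.33 mL; sodium molybdate dihydrate 4.19 mg; sodium chloride 6.27 g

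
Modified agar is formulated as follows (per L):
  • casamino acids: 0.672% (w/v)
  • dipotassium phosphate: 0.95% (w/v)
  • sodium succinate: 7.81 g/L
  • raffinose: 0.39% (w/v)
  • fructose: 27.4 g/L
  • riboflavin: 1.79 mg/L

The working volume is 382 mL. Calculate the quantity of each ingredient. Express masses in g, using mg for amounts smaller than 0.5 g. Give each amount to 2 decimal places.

Target volume = 382 mL = 0.382 L.
casamino acids: 0.672 g per 100 mL × 382 mL ÷ 100 = 2.57 g
dipotassium phosphate: 0.95 g per 100 mL × 382 mL ÷ 100 = 3.63 g
sodium succinate: 7.81 g/L × 0.382 L = 2.98 g
raffinose: 0.39% w/v = 3.9 g/L → 3.9 × 0.382 L = 1.49 g
fructose: 27.4 g/L × 0.382 L = 10.47 g
riboflavin: 1.79 mg/L × 0.382 L = 0.68 mg

casamino acids 2.57 g; dipotassium phosphate 3.63 g; sodium succinate 2.98 g; raffinose 1.49 g; fructose 10.47 g; riboflavin 0.68 mg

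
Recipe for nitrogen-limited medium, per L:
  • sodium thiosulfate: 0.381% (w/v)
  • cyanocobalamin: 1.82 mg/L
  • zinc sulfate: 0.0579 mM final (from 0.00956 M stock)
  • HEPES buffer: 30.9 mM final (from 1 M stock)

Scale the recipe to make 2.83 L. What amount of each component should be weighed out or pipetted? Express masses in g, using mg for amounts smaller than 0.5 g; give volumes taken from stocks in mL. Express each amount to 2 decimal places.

Scale factor relative to 1 L: 2.83.
sodium thiosulfate: 0.381% w/v = 3.81 g/L → 3.81 × 2.83 L = 10.78 g
cyanocobalamin: 1.82 mg/L × 2.83 L = 5.15 mg
zinc sulfate: V = C2·V2/C1 = 0.0579 mM × 2830 mL ÷ 9.56 mM = 17.14 mL
HEPES buffer: dilute stock: 30.9 mM × 2830 mL ÷ 1000 mM = 87.45 mL

sodium thiosulfate 10.78 g; cyanocobalamin 5.15 mg; zinc sulfate 17.14 mL; HEPES buffer 87.45 mL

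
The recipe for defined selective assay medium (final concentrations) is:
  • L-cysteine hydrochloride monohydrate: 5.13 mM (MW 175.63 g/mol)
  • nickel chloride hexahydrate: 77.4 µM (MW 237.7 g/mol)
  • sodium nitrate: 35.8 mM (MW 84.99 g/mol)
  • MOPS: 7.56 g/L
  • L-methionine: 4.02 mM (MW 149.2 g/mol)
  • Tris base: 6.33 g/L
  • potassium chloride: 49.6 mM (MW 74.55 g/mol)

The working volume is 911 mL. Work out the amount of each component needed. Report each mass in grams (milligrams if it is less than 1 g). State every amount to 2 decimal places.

L-cysteine hydrochloride monohydrate 820.79 mg; nickel chloride hexahydrate 16.76 mg; sodium nitrate 2.77 g; MOPS 6.89 g; L-methionine 546.40 mg; Tris base 5.77 g; potassium chloride 3.37 g

Scale factor relative to 1 L: 0.911.
L-cysteine hydrochloride monohydrate: 5.13 mmol/L × 175.63 mg/mmol × 0.911 L = 820.79 mg
nickel chloride hexahydrate: 77.4 µmol/L × 237.7 g/mol × 0.911 L ÷ 1000 = 16.76 mg
sodium nitrate: 35.8 mmol/L × 84.99 g/mol × 0.911 L ÷ 1000 = 2.77 g
MOPS: 7.56 g/L × 0.911 L = 6.89 g
L-methionine: 4.02 mmol/L × 149.2 mg/mmol × 0.911 L = 546.40 mg
Tris base: 6.33 g/L × 0.911 L = 5.77 g
potassium chloride: 49.6 mmol/L × 74.55 g/mol × 0.911 L ÷ 1000 = 3.37 g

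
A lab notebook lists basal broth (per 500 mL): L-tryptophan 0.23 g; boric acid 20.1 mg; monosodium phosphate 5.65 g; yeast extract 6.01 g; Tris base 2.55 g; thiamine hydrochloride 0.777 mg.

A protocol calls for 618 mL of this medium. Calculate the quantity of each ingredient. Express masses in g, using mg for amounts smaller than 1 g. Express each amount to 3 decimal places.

Ratio of target to recipe volume: 618 / 500 = 1.236.
L-tryptophan: 0.23 g × (618 mL / 500 mL) = 0.28428 g = 284.280 mg
boric acid: 20.1 mg × (618 mL / 500 mL) = 24.844 mg
monosodium phosphate: 5.65 g × (618 mL / 500 mL) = 6.983 g
yeast extract: 6.01 g × (618 mL / 500 mL) = 7.428 g
Tris base: 2.55 g × (618 mL / 500 mL) = 3.152 g
thiamine hydrochloride: 0.777 mg × (618 mL / 500 mL) = 0.960 mg

L-tryptophan 284.280 mg; boric acid 24.844 mg; monosodium phosphate 6.983 g; yeast extract 7.428 g; Tris base 3.152 g; thiamine hydrochloride 0.960 mg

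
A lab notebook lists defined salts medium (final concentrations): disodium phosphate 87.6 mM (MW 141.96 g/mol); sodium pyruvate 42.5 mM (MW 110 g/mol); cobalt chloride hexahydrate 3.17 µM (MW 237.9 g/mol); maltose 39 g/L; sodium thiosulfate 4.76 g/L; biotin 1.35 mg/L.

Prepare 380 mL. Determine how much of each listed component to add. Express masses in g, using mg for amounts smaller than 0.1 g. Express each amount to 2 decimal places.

Working volume: 380 mL = 0.38 L.
disodium phosphate: 87.6 mmol/L × 141.96 g/mol × 0.38 L ÷ 1000 = 4.73 g
sodium pyruvate: 42.5 mmol/L × 110 g/mol × 0.38 L ÷ 1000 = 1.78 g
cobalt chloride hexahydrate: 3.17 µmol/L × 237.9 g/mol × 0.38 L ÷ 1000 = 0.29 mg
maltose: 39 g/L × 0.38 L = 14.82 g
sodium thiosulfate: 4.76 g/L × 0.38 L = 1.81 g
biotin: 1.35 mg/L × 0.38 L = 0.51 mg

disodium phosphate 4.73 g; sodium pyruvate 1.78 g; cobalt chloride hexahydrate 0.29 mg; maltose 14.82 g; sodium thiosulfate 1.81 g; biotin 0.51 mg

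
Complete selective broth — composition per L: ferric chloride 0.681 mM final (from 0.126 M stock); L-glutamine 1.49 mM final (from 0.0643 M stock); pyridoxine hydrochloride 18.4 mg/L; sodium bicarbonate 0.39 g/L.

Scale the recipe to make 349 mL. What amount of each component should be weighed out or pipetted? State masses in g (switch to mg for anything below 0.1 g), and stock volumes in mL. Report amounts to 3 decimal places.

Scale factor relative to 1 L: 0.349.
ferric chloride: dilute stock: 0.681 mM × 349 mL ÷ 126 mM = 1.886 mL
L-glutamine: V = C2·V2/C1 = 1.49 mM × 349 mL ÷ 64.3 mM = 8.087 mL
pyridoxine hydrochloride: 18.4 mg/L × 0.349 L = 6.422 mg
sodium bicarbonate: 0.39 g/L × 0.349 L = 0.136 g

ferric chloride 1.886 mL; L-glutamine 8.087 mL; pyridoxine hydrochloride 6.422 mg; sodium bicarbonate 0.136 g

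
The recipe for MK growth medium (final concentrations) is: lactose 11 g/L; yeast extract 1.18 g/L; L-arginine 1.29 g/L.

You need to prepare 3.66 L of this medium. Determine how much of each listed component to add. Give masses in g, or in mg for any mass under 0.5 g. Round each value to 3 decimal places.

Scale factor relative to 1 L: 3.66.
lactose: 11 g/L × 3.66 L = 40.260 g
yeast extract: 1.18 g/L × 3.66 L = 4.319 g
L-arginine: 1.29 g/L × 3.66 L = 4.721 g

lactose 40.260 g; yeast extract 4.319 g; L-arginine 4.721 g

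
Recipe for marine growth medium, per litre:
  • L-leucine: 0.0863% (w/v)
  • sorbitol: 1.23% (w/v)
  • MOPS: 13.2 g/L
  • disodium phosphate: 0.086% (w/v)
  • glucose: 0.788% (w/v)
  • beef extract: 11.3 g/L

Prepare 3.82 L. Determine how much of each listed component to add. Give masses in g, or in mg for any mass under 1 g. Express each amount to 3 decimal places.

Working volume: 3.82 L.
L-leucine: 0.0863% w/v = 0.863 g/L → 0.863 × 3.82 L = 3.297 g
sorbitol: 1.23% w/v = 12.3 g/L → 12.3 × 3.82 L = 46.986 g
MOPS: 13.2 g/L × 3.82 L = 50.424 g
disodium phosphate: 0.086 g per 100 mL × 3820 mL ÷ 100 = 3.285 g
glucose: 0.788 g per 100 mL × 3820 mL ÷ 100 = 30.102 g
beef extract: 11.3 g/L × 3.82 L = 43.166 g

L-leucine 3.297 g; sorbitol 46.986 g; MOPS 50.424 g; disodium phosphate 3.285 g; glucose 30.102 g; beef extract 43.166 g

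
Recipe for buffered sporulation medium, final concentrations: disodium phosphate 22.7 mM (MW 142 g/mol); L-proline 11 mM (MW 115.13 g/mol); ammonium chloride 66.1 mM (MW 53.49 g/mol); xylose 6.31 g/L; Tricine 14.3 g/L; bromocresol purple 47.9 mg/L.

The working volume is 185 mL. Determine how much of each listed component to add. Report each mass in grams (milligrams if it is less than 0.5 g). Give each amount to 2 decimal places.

disodium phosphate 0.60 g; L-proline 234.29 mg; ammonium chloride 0.65 g; xylose 1.17 g; Tricine 2.65 g; bromocresol purple 8.86 mg

Scale factor relative to 1 L: 0.185.
disodium phosphate: 22.7 mmol/L × 142 g/mol × 0.185 L ÷ 1000 = 0.60 g
L-proline: 11 mmol/L × 115.13 mg/mmol × 0.185 L = 234.29 mg
ammonium chloride: 66.1 mmol/L × 53.49 g/mol × 0.185 L ÷ 1000 = 0.65 g
xylose: 6.31 g/L × 0.185 L = 1.17 g
Tricine: 14.3 g/L × 0.185 L = 2.65 g
bromocresol purple: 47.9 mg/L × 0.185 L = 8.86 mg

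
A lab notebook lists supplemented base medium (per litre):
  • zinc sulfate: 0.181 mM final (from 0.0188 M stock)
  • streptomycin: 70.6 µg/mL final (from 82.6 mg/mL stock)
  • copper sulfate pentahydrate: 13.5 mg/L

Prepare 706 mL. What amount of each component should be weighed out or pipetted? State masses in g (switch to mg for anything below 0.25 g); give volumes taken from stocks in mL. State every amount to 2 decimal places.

zinc sulfate 6.80 mL; streptomycin 0.60 mL; copper sulfate pentahydrate 9.53 mg

Target volume = 706 mL = 0.706 L.
zinc sulfate: C1V1 = C2V2 → 0.181 mM × 706 mL ÷ 18.8 mM = 6.80 mL
streptomycin: C1V1 = C2V2 → 70.6 µg/mL × 706 mL ÷ 82600 µg/mL = 0.60 mL
copper sulfate pentahydrate: 13.5 mg/L × 0.706 L = 9.53 mg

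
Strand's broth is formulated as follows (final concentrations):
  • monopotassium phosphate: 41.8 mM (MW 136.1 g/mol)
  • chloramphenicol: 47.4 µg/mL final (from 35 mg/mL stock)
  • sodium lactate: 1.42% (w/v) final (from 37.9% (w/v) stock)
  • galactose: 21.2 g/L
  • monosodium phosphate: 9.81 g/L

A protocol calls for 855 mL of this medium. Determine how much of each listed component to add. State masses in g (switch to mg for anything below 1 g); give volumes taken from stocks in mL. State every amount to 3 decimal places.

Scale factor relative to 1 L: 0.855.
monopotassium phosphate: 41.8 mmol/L × 136.1 g/mol × 0.855 L ÷ 1000 = 4.864 g
chloramphenicol: dilute stock: 47.4 µg/mL × 855 mL ÷ 35000 µg/mL = 1.158 mL
sodium lactate: V = C2·V2/C1 = 1.42% ÷ 37.9% × 855 mL = 32.034 mL
galactose: 21.2 g/L × 0.855 L = 18.126 g
monosodium phosphate: 9.81 g/L × 0.855 L = 8.388 g

monopotassium phosphate 4.864 g; chloramphenicol 1.158 mL; sodium lactate 32.034 mL; galactose 18.126 g; monosodium phosphate 8.388 g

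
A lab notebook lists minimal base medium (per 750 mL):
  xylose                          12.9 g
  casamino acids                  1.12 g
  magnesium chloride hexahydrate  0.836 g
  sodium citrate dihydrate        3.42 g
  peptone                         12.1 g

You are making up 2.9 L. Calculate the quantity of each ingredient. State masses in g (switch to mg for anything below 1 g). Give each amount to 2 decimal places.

Ratio of target to recipe volume: 2900 / 750 = 3.86667.
xylose: 12.9 g × (2900 mL / 750 mL) = 49.88 g
casamino acids: 1.12 g × (2900 mL / 750 mL) = 4.33 g
magnesium chloride hexahydrate: 0.836 g × (2900 mL / 750 mL) = 3.23 g
sodium citrate dihydrate: 3.42 g × (2900 mL / 750 mL) = 13.22 g
peptone: 12.1 g × (2900 mL / 750 mL) = 46.79 g

xylose 49.88 g; casamino acids 4.33 g; magnesium chloride hexahydrate 3.23 g; sodium citrate dihydrate 13.22 g; peptone 46.79 g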